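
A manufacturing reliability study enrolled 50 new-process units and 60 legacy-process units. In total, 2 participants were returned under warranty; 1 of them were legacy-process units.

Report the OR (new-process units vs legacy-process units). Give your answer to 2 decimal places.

new-process units with the outcome: 2 − 1 = 1
new-process units without the outcome: 50 − 1 = 49
legacy-process units without the outcome: 60 − 1 = 59
OR = (1 × 59) / (49 × 1) = 59/49 ≈ 1.20

OR = 1.20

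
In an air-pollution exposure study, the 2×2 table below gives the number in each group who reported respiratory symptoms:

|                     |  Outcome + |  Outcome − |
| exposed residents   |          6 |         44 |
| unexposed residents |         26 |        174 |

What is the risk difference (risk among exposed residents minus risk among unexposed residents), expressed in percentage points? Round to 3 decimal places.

risk, exposed residents = 6/50 = 0.1200
risk, unexposed residents = 26/200 = 0.1300
risk difference = 0.1200 − 0.1300 = -0.0100 → -1.000 percentage points

RD ≈ -1.000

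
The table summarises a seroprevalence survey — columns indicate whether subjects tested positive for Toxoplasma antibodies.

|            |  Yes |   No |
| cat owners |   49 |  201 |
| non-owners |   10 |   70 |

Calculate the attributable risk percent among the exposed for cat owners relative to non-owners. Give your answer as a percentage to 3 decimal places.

risk, cat owners = 49/250 = 0.1960
risk, non-owners = 10/80 = 0.1250
AR% = (0.1960 − 0.1250) / 0.1960 = 0.3622 → 36.224%

AR% = 36.224%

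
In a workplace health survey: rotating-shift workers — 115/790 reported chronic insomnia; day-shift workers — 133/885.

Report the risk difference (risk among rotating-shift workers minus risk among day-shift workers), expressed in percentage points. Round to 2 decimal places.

RD = -0.47

risk, rotating-shift workers = 115/790 = 0.1456
risk, day-shift workers = 133/885 = 0.1503
risk difference = 0.1456 − 0.1503 = -0.0047 → -0.47 percentage points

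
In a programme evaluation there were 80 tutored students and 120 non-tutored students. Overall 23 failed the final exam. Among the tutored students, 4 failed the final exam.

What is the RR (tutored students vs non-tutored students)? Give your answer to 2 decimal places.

tutored students without the outcome: 80 − 4 = 76
non-tutored students with the outcome: 23 − 4 = 19
non-tutored students without the outcome: 120 − 19 = 101
risk, tutored students = 4/80 = 0.0500
risk, non-tutored students = 19/120 = 0.1583
RR = 0.0500 / 0.1583 = 0.32

RR ≈ 0.32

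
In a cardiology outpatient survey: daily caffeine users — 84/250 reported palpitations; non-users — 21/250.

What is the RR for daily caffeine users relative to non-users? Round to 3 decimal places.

RR: 4.000

risk, daily caffeine users = 84/250 = 0.3360
risk, non-users = 21/250 = 0.0840
RR = 0.3360 / 0.0840 = 4.000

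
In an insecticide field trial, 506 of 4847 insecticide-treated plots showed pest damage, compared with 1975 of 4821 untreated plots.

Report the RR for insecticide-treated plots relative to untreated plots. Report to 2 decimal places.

RR = 0.25

risk, insecticide-treated plots = 506/4847 = 0.1044
risk, untreated plots = 1975/4821 = 0.4097
RR = 0.1044 / 0.4097 = 0.25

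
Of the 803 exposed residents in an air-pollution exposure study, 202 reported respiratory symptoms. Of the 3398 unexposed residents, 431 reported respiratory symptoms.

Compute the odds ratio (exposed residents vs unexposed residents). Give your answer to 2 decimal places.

OR = (202 × 2967) / (601 × 431) = 599334/259031 ≈ 2.31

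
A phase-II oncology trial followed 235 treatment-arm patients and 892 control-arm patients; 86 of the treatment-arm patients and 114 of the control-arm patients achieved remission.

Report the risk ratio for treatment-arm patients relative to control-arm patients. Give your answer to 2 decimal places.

risk, treatment-arm patients = 86/235 = 0.3660
risk, control-arm patients = 114/892 = 0.1278
RR = 0.3660 / 0.1278 = 2.86

2.86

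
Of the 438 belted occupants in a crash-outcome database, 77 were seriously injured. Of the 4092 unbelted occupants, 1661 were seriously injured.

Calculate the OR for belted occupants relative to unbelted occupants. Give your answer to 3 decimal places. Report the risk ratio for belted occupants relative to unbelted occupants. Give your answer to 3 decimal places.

OR = (77 × 2431) / (361 × 1661) = 187187/599621 ≈ 0.312
risk, belted occupants = 77/438 = 0.1758
risk, unbelted occupants = 1661/4092 = 0.4059
RR = 0.1758 / 0.4059 = 0.433

OR = 0.312; RR = 0.433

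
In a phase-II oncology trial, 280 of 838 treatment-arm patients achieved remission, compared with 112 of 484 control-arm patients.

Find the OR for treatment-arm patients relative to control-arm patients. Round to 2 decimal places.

OR = (280 × 372) / (558 × 112) = 104160/62496 ≈ 1.67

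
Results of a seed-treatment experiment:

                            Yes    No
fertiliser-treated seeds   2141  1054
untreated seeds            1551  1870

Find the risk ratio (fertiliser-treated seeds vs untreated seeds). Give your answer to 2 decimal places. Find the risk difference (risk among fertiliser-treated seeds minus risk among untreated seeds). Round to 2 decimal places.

risk, fertiliser-treated seeds = 2141/3195 = 0.6701
risk, untreated seeds = 1551/3421 = 0.4534
RR = 0.6701 / 0.4534 = 1.48
risk difference = 0.6701 − 0.4534 = 0.22

RR = 1.48; RD = 0.22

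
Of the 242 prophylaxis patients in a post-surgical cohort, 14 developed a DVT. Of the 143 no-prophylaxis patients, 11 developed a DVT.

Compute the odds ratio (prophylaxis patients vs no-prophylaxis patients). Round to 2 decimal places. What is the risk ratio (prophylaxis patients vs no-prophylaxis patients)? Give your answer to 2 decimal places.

OR = 0.74; RR = 0.75

OR = (14 × 132) / (228 × 11) = 1848/2508 ≈ 0.74
risk, prophylaxis patients = 14/242 = 0.0579
risk, no-prophylaxis patients = 11/143 = 0.0769
RR = 0.0579 / 0.0769 = 0.75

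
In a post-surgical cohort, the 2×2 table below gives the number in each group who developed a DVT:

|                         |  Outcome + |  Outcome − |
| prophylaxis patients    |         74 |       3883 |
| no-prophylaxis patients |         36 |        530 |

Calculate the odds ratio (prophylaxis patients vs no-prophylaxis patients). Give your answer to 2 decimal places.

odds, prophylaxis patients = 74/3883 = 0.01906
odds, no-prophylaxis patients = 36/530 = 0.06792
OR = 0.01906 / 0.06792 = 0.28

OR = 0.28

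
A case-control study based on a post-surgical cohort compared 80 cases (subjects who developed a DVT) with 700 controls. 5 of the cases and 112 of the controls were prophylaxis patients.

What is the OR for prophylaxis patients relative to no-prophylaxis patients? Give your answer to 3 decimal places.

odds, prophylaxis patients = 5/112 = 0.04464
odds, no-prophylaxis patients = 75/588 = 0.12755
OR = 0.04464 / 0.12755 = 0.350

OR: 0.350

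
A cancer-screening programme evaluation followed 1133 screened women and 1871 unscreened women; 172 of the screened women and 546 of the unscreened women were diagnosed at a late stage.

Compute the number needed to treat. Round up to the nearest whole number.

risk, screened women = 172/1133 = 0.151809
risk, unscreened women = 546/1871 = 0.291823
absolute risk difference = 0.140013
1 / 0.140013 = 7.142 → round up → 8

NNT: 8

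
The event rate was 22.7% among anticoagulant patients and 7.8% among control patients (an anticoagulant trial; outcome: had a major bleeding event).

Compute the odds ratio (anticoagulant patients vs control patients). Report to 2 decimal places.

odds, anticoagulant patients = 0.2270/0.7730 = 0.2937
odds, control patients = 0.0780/0.9220 = 0.0846
OR = 0.2937 / 0.0846 = 3.47

OR = 3.47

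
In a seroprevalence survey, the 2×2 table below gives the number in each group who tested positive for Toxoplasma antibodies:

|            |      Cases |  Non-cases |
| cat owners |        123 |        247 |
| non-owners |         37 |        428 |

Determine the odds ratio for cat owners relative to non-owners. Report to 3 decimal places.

OR = (123 × 428) / (247 × 37) = 52644/9139 ≈ 5.760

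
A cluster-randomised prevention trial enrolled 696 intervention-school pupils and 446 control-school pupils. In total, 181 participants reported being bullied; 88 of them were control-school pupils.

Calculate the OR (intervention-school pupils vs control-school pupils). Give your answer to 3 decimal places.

intervention-school pupils with the outcome: 181 − 88 = 93
intervention-school pupils without the outcome: 696 − 93 = 603
control-school pupils without the outcome: 446 − 88 = 358
odds, intervention-school pupils = 93/603 = 0.1542
odds, control-school pupils = 88/358 = 0.2458
OR = 0.1542 / 0.2458 = 0.627

0.627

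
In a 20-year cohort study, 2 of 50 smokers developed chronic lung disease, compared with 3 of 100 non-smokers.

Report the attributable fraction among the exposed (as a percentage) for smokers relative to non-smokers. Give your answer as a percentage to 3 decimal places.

25.000%

risk, smokers = 2/50 = 0.04000
risk, non-smokers = 3/100 = 0.03000
AR% = (0.04000 − 0.03000) / 0.04000 = 0.2500 → 25.000%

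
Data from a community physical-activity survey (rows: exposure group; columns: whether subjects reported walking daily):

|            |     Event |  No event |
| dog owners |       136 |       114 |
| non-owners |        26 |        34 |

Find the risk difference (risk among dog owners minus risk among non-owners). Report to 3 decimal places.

risk, dog owners = 136/250 = 0.5440
risk, non-owners = 26/60 = 0.4333
risk difference = 0.5440 − 0.4333 = 0.111

0.111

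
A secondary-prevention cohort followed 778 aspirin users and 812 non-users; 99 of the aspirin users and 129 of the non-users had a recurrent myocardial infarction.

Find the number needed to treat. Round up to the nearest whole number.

risk, aspirin users = 99/778 = 0.127249
risk, non-users = 129/812 = 0.158867
absolute risk difference = 0.031618
1 / 0.031618 = 31.628 → round up → 32

NNT: 32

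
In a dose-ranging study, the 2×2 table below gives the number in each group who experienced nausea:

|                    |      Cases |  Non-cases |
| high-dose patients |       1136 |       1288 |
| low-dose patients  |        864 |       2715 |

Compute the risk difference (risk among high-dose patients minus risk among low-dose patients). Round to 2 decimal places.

risk, high-dose patients = 1136/2424 = 0.4686
risk, low-dose patients = 864/3579 = 0.2414
risk difference = 0.4686 − 0.2414 = 0.23

RD ≈ 0.23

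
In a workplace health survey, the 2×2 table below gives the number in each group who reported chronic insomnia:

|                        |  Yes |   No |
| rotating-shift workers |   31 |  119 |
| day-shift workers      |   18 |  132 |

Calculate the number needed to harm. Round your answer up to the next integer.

NNH ≈ 12

risk, rotating-shift workers = 31/150 = 0.206667
risk, day-shift workers = 18/150 = 0.120000
absolute risk difference = 0.086667
1 / 0.086667 = 11.538 → round up → 12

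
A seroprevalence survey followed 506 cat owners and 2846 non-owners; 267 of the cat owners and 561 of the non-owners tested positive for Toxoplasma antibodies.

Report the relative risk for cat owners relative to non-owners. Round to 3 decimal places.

RR: 2.677

risk, cat owners = 267/506 = 0.5277
risk, non-owners = 561/2846 = 0.1971
RR = 0.5277 / 0.1971 = 2.677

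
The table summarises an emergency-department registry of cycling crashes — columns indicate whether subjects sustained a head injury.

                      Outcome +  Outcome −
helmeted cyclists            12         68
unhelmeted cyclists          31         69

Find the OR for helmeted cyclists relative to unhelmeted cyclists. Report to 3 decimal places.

OR = (12 × 69) / (68 × 31) = 828/2108 ≈ 0.393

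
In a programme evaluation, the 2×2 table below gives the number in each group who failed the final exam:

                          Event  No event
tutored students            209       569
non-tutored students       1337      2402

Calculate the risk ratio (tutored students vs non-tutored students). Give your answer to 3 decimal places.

RR = 0.751

risk, tutored students = 209/778 = 0.2686
risk, non-tutored students = 1337/3739 = 0.3576
RR = 0.2686 / 0.3576 = 0.751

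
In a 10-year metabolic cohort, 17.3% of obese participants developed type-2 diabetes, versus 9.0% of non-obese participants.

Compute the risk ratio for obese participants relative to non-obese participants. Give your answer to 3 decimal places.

RR = 0.1730 / 0.0900 = 1.922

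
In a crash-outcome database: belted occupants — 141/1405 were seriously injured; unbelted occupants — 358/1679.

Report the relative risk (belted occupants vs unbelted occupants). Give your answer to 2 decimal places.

RR ≈ 0.47

risk, belted occupants = 141/1405 = 0.1004
risk, unbelted occupants = 358/1679 = 0.2132
RR = 0.1004 / 0.2132 = 0.47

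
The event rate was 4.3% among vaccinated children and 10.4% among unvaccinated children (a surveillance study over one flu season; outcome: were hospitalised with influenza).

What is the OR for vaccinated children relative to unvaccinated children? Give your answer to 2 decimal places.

OR ≈ 0.39

odds, vaccinated children = 0.04300/0.95700 = 0.04493
odds, unvaccinated children = 0.10400/0.89600 = 0.11607
OR = 0.04493 / 0.11607 = 0.39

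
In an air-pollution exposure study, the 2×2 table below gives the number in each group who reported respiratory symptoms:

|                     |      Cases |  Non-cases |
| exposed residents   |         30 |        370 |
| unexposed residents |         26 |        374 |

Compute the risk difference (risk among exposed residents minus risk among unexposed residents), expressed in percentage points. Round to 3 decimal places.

risk, exposed residents = 30/400 = 0.0750
risk, unexposed residents = 26/400 = 0.0650
risk difference = 0.0750 − 0.0650 = 0.0100 → 1.000 percentage points

1.000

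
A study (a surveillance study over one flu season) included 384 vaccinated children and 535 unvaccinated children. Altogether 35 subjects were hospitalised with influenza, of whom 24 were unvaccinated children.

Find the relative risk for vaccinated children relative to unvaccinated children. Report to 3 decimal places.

RR ≈ 0.639

vaccinated children with the outcome: 35 − 24 = 11
vaccinated children without the outcome: 384 − 11 = 373
unvaccinated children without the outcome: 535 − 24 = 511
risk, vaccinated children = 11/384 = 0.02865
risk, unvaccinated children = 24/535 = 0.04486
RR = 0.02865 / 0.04486 = 0.639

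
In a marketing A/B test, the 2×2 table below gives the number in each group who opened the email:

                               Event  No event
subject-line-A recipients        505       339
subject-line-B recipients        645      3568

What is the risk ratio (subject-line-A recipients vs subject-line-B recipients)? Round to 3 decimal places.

RR: 3.908

risk, subject-line-A recipients = 505/844 = 0.5983
risk, subject-line-B recipients = 645/4213 = 0.1531
RR = 0.5983 / 0.1531 = 3.908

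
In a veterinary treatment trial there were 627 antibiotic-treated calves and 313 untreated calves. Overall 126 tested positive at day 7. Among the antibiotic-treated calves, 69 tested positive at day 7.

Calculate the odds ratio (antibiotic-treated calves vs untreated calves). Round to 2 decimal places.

OR ≈ 0.56

antibiotic-treated calves without the outcome: 627 − 69 = 558
untreated calves with the outcome: 126 − 69 = 57
untreated calves without the outcome: 313 − 57 = 256
odds, antibiotic-treated calves = 69/558 = 0.1237
odds, untreated calves = 57/256 = 0.2227
OR = 0.1237 / 0.2227 = 0.56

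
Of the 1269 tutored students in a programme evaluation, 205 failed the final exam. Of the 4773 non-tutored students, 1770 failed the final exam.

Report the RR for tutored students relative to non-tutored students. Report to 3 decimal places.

RR ≈ 0.436

risk, tutored students = 205/1269 = 0.1615
risk, non-tutored students = 1770/4773 = 0.3708
RR = 0.1615 / 0.3708 = 0.436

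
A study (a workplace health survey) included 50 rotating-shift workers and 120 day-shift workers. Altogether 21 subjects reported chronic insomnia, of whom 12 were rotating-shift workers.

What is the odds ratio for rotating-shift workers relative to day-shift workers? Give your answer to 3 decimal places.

3.895

rotating-shift workers without the outcome: 50 − 12 = 38
day-shift workers with the outcome: 21 − 12 = 9
day-shift workers without the outcome: 120 − 9 = 111
OR = (12 × 111) / (38 × 9) = 1332/342 ≈ 3.895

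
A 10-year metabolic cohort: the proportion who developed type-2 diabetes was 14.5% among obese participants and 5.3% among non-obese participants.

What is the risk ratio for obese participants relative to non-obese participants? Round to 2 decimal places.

RR = 0.1450 / 0.0530 = 2.74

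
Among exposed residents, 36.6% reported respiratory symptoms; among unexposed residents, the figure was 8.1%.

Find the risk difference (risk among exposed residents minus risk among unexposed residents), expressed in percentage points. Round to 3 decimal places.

28.500

risk difference = 0.3660 − 0.0810 = 0.2850 → 28.500 percentage points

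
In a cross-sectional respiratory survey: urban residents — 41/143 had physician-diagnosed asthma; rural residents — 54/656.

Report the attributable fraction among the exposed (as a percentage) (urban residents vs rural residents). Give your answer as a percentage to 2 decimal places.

AR%: 71.29%

risk, urban residents = 41/143 = 0.2867
risk, rural residents = 54/656 = 0.0823
AR% = (0.2867 − 0.0823) / 0.2867 = 0.7129 → 71.29%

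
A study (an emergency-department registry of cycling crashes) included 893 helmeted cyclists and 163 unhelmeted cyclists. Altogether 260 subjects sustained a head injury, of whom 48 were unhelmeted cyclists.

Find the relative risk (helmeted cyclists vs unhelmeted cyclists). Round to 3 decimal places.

helmeted cyclists with the outcome: 260 − 48 = 212
helmeted cyclists without the outcome: 893 − 212 = 681
unhelmeted cyclists without the outcome: 163 − 48 = 115
risk, helmeted cyclists = 212/893 = 0.2374
risk, unhelmeted cyclists = 48/163 = 0.2945
RR = 0.2374 / 0.2945 = 0.806

0.806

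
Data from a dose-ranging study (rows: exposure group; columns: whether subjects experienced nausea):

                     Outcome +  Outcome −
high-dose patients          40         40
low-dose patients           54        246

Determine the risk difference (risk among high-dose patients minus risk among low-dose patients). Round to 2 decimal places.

risk, high-dose patients = 40/80 = 0.5000
risk, low-dose patients = 54/300 = 0.1800
risk difference = 0.5000 − 0.1800 = 0.32

0.32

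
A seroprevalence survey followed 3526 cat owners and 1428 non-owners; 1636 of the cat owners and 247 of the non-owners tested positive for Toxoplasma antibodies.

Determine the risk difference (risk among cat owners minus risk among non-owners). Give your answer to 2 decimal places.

0.29

risk, cat owners = 1636/3526 = 0.4640
risk, non-owners = 247/1428 = 0.1730
risk difference = 0.4640 − 0.1730 = 0.29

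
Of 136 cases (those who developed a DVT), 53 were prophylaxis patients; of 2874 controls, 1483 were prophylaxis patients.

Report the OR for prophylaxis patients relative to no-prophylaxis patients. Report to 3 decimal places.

OR = (53 × 1391) / (1483 × 83) = 73723/123089 ≈ 0.599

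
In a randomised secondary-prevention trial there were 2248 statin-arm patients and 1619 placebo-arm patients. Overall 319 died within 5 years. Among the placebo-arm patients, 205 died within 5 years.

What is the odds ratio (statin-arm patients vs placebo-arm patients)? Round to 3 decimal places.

OR: 0.368

statin-arm patients with the outcome: 319 − 205 = 114
statin-arm patients without the outcome: 2248 − 114 = 2134
placebo-arm patients without the outcome: 1619 − 205 = 1414
odds, statin-arm patients = 114/2134 = 0.0534
odds, placebo-arm patients = 205/1414 = 0.1450
OR = 0.0534 / 0.1450 = 0.368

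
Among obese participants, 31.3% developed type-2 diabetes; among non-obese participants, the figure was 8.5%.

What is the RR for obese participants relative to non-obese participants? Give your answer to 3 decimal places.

RR = 0.3130 / 0.0850 = 3.682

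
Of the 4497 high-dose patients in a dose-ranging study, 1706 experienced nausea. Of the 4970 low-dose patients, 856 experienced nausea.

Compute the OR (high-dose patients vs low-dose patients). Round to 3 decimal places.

odds, high-dose patients = 1706/2791 = 0.6113
odds, low-dose patients = 856/4114 = 0.2081
OR = 0.6113 / 0.2081 = 2.938

OR = 2.938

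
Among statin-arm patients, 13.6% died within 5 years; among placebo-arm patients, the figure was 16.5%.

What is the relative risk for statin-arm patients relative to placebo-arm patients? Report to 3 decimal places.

RR = 0.1360 / 0.1650 = 0.824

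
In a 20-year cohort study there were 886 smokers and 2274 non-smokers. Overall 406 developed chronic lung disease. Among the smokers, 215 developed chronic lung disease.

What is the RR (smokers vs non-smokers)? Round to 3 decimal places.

smokers without the outcome: 886 − 215 = 671
non-smokers with the outcome: 406 − 215 = 191
non-smokers without the outcome: 2274 − 191 = 2083
risk, smokers = 215/886 = 0.2427
risk, non-smokers = 191/2274 = 0.0840
RR = 0.2427 / 0.0840 = 2.889

RR = 2.889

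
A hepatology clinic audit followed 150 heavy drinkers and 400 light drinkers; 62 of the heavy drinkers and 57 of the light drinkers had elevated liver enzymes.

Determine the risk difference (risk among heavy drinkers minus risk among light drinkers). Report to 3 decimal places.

0.271

risk, heavy drinkers = 62/150 = 0.4133
risk, light drinkers = 57/400 = 0.1425
risk difference = 0.4133 − 0.1425 = 0.271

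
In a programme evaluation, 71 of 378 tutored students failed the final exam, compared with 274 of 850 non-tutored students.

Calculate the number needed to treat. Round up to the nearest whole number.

8

risk, tutored students = 71/378 = 0.187831
risk, non-tutored students = 274/850 = 0.322353
absolute risk difference = 0.134522
1 / 0.134522 = 7.434 → round up → 8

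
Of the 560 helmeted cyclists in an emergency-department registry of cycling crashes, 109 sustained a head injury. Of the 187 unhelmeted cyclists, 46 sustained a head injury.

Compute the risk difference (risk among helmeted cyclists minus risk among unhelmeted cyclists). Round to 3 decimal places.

risk, helmeted cyclists = 109/560 = 0.1946
risk, unhelmeted cyclists = 46/187 = 0.2460
risk difference = 0.1946 − 0.2460 = -0.051

RD = -0.051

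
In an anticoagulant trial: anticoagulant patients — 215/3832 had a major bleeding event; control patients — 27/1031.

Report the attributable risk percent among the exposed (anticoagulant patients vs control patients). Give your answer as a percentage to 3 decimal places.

risk, anticoagulant patients = 215/3832 = 0.05611
risk, control patients = 27/1031 = 0.02619
AR% = (0.05611 − 0.02619) / 0.05611 = 0.5332 → 53.324%

AR%: 53.324%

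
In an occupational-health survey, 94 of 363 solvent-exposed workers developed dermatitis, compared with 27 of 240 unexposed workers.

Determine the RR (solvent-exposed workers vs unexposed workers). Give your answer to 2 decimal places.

RR ≈ 2.30

risk, solvent-exposed workers = 94/363 = 0.2590
risk, unexposed workers = 27/240 = 0.1125
RR = 0.2590 / 0.1125 = 2.30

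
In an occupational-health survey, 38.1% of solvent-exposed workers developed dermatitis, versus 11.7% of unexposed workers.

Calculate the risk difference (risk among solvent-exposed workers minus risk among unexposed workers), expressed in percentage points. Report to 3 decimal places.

risk difference = 0.3810 − 0.1170 = 0.2640 → 26.400 percentage points

26.400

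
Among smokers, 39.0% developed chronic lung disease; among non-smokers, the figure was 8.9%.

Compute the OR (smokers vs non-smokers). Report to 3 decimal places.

odds, smokers = 0.3900/0.6100 = 0.6393
odds, non-smokers = 0.0890/0.9110 = 0.0977
OR = 0.6393 / 0.0977 = 6.544

6.544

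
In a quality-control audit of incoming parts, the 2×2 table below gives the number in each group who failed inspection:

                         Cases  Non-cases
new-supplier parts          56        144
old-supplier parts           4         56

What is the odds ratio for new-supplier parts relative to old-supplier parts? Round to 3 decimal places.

OR = (56 × 56) / (144 × 4) = 3136/576 ≈ 5.444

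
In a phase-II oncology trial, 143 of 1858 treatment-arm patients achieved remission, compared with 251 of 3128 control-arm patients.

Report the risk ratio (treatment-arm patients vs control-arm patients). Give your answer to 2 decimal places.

RR ≈ 0.96

risk, treatment-arm patients = 143/1858 = 0.0770
risk, control-arm patients = 251/3128 = 0.0802
RR = 0.0770 / 0.0802 = 0.96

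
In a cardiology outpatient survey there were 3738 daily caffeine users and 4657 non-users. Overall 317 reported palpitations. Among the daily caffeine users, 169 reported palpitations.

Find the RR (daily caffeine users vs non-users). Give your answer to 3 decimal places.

daily caffeine users without the outcome: 3738 − 169 = 3569
non-users with the outcome: 317 − 169 = 148
non-users without the outcome: 4657 − 148 = 4509
risk, daily caffeine users = 169/3738 = 0.04521
risk, non-users = 148/4657 = 0.03178
RR = 0.04521 / 0.03178 = 1.423

1.423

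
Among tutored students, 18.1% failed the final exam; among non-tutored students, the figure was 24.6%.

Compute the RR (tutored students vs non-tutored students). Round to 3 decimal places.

RR = 0.1810 / 0.2460 = 0.736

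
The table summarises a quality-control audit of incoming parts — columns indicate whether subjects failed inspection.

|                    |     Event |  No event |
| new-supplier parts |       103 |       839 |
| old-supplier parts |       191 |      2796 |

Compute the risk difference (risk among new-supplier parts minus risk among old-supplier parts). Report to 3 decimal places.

0.045

risk, new-supplier parts = 103/942 = 0.1093
risk, old-supplier parts = 191/2987 = 0.0639
risk difference = 0.1093 − 0.0639 = 0.045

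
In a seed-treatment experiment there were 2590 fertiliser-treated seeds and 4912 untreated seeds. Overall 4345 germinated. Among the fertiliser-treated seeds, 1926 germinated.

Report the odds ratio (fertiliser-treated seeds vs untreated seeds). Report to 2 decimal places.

fertiliser-treated seeds without the outcome: 2590 − 1926 = 664
untreated seeds with the outcome: 4345 − 1926 = 2419
untreated seeds without the outcome: 4912 − 2419 = 2493
OR = (1926 × 2493) / (664 × 2419) = 4801518/1606216 ≈ 2.99

OR: 2.99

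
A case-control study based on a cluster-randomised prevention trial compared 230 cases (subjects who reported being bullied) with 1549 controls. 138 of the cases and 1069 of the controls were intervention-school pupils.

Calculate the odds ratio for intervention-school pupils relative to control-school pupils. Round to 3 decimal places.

OR = (138 × 480) / (1069 × 92) = 66240/98348 ≈ 0.674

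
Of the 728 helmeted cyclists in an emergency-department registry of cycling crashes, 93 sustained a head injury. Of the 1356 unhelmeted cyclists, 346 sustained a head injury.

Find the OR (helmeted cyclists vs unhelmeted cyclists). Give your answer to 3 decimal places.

OR = (93 × 1010) / (635 × 346) = 93930/219710 ≈ 0.428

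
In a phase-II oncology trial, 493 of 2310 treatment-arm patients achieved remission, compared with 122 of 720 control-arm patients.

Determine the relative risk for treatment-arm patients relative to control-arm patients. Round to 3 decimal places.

RR: 1.260

risk, treatment-arm patients = 493/2310 = 0.2134
risk, control-arm patients = 122/720 = 0.1694
RR = 0.2134 / 0.1694 = 1.260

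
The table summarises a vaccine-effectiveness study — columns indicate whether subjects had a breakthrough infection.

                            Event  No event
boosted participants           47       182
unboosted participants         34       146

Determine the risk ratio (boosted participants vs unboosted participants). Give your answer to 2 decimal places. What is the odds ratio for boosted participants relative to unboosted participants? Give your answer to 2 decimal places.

RR = 1.09; OR = 1.11

risk, boosted participants = 47/229 = 0.2052
risk, unboosted participants = 34/180 = 0.1889
RR = 0.2052 / 0.1889 = 1.09
OR = (47 × 146) / (182 × 34) = 6862/6188 ≈ 1.11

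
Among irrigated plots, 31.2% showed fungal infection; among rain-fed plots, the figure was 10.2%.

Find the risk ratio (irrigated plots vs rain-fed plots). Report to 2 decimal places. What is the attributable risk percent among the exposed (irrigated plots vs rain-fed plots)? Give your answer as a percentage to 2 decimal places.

RR = 0.3120 / 0.1020 = 3.06
AR% = (0.3120 − 0.1020) / 0.3120 = 0.6731 → 67.31%

RR = 3.06; AR% = 67.31%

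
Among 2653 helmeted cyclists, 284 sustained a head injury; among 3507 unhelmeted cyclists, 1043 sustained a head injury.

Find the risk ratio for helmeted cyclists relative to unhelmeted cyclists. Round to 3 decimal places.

risk, helmeted cyclists = 284/2653 = 0.1070
risk, unhelmeted cyclists = 1043/3507 = 0.2974
RR = 0.1070 / 0.2974 = 0.360

0.360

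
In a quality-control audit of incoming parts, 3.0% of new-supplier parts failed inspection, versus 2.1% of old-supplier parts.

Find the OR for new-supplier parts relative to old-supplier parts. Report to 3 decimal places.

1.442

odds, new-supplier parts = 0.03000/0.97000 = 0.03093
odds, old-supplier parts = 0.02100/0.97900 = 0.02145
OR = 0.03093 / 0.02145 = 1.442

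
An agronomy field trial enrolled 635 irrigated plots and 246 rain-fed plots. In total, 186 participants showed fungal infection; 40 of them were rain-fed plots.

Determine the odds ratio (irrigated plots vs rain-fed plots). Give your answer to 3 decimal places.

irrigated plots with the outcome: 186 − 40 = 146
irrigated plots without the outcome: 635 − 146 = 489
rain-fed plots without the outcome: 246 − 40 = 206
odds, irrigated plots = 146/489 = 0.2986
odds, rain-fed plots = 40/206 = 0.1942
OR = 0.2986 / 0.1942 = 1.538

1.538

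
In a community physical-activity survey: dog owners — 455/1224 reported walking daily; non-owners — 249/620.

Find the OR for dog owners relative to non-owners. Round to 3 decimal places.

odds, dog owners = 455/769 = 0.5917
odds, non-owners = 249/371 = 0.6712
OR = 0.5917 / 0.6712 = 0.882

OR: 0.882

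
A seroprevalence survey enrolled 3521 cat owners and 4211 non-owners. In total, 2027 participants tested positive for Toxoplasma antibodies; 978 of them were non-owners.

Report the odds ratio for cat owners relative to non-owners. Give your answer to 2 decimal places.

1.40

cat owners with the outcome: 2027 − 978 = 1049
cat owners without the outcome: 3521 − 1049 = 2472
non-owners without the outcome: 4211 − 978 = 3233
odds, cat owners = 1049/2472 = 0.4244
odds, non-owners = 978/3233 = 0.3025
OR = 0.4244 / 0.3025 = 1.40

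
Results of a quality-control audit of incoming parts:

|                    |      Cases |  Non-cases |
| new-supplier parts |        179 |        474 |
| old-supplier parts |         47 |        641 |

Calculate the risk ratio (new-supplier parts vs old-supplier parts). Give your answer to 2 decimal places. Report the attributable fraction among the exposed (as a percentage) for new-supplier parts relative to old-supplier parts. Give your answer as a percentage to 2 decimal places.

RR = 4.01; AR% = 75.08%

risk, new-supplier parts = 179/653 = 0.2741
risk, old-supplier parts = 47/688 = 0.0683
RR = 0.2741 / 0.0683 = 4.01
AR% = (0.2741 − 0.0683) / 0.2741 = 0.7508 → 75.08%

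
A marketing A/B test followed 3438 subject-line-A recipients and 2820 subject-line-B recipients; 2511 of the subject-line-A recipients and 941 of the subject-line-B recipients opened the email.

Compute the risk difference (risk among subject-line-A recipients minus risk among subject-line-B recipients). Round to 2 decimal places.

RD: 0.40

risk, subject-line-A recipients = 2511/3438 = 0.7304
risk, subject-line-B recipients = 941/2820 = 0.3337
risk difference = 0.7304 − 0.3337 = 0.40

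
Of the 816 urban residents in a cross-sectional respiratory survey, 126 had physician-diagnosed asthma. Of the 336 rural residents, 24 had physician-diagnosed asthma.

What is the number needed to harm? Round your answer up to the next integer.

risk, urban residents = 126/816 = 0.154412
risk, rural residents = 24/336 = 0.071429
absolute risk difference = 0.082983
1 / 0.082983 = 12.051 → round up → 13

NNH: 13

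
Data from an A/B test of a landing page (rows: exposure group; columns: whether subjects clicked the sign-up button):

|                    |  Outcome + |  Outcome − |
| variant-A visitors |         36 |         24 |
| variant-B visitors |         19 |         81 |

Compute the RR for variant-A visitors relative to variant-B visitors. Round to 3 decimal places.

risk, variant-A visitors = 36/60 = 0.6000
risk, variant-B visitors = 19/100 = 0.1900
RR = 0.6000 / 0.1900 = 3.158

RR = 3.158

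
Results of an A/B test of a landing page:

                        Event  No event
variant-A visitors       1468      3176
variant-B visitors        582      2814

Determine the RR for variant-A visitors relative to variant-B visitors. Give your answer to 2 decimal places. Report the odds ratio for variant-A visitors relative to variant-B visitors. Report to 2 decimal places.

risk, variant-A visitors = 1468/4644 = 0.3161
risk, variant-B visitors = 582/3396 = 0.1714
RR = 0.3161 / 0.1714 = 1.84
OR = (1468 × 2814) / (3176 × 582) = 4130952/1848432 ≈ 2.23

RR = 1.84; OR = 2.23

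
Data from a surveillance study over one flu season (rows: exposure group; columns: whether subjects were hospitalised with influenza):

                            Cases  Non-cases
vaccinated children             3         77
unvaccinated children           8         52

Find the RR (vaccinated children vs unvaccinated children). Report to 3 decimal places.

0.281

risk, vaccinated children = 3/80 = 0.03750
risk, unvaccinated children = 8/60 = 0.13333
RR = 0.03750 / 0.13333 = 0.281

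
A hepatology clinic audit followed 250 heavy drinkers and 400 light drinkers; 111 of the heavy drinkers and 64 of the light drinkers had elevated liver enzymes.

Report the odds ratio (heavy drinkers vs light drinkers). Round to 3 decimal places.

odds, heavy drinkers = 111/139 = 0.7986
odds, light drinkers = 64/336 = 0.1905
OR = 0.7986 / 0.1905 = 4.192

OR = 4.192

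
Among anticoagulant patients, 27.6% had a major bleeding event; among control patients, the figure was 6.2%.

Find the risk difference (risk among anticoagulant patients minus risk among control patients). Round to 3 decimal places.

risk difference = 0.2760 − 0.0620 = 0.214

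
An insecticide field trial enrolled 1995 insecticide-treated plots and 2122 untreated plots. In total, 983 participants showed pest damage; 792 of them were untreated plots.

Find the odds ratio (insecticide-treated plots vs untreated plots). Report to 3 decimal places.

insecticide-treated plots with the outcome: 983 − 792 = 191
insecticide-treated plots without the outcome: 1995 − 191 = 1804
untreated plots without the outcome: 2122 − 792 = 1330
odds, insecticide-treated plots = 191/1804 = 0.1059
odds, untreated plots = 792/1330 = 0.5955
OR = 0.1059 / 0.5955 = 0.178

OR: 0.178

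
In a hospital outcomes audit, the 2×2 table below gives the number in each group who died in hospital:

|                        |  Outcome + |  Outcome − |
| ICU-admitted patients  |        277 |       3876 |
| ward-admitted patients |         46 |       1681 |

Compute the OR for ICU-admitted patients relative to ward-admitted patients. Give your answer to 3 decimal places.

odds, ICU-admitted patients = 277/3876 = 0.07147
odds, ward-admitted patients = 46/1681 = 0.02736
OR = 0.07147 / 0.02736 = 2.612

2.612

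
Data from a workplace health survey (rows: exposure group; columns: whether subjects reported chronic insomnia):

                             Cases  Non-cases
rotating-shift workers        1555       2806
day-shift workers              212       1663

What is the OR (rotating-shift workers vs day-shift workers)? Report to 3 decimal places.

odds, rotating-shift workers = 1555/2806 = 0.5542
odds, day-shift workers = 212/1663 = 0.1275
OR = 0.5542 / 0.1275 = 4.347

4.347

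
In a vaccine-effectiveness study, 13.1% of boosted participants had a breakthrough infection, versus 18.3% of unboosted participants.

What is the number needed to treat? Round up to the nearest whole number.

absolute risk difference = 0.052000
1 / 0.052000 = 19.231 → round up → 20

20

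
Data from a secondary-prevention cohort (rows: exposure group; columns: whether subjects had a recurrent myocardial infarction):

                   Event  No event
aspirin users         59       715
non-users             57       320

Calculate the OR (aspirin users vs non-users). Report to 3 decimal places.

OR = (59 × 320) / (715 × 57) = 18880/40755 ≈ 0.463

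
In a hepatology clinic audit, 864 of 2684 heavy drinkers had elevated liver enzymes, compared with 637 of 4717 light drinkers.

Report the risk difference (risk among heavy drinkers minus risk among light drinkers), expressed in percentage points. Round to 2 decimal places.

risk, heavy drinkers = 864/2684 = 0.3219
risk, light drinkers = 637/4717 = 0.1350
risk difference = 0.3219 − 0.1350 = 0.1869 → 18.69 percentage points

RD = 18.69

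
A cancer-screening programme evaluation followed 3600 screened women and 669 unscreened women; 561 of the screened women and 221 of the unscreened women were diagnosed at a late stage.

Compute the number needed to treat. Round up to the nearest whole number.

6

risk, screened women = 561/3600 = 0.155833
risk, unscreened women = 221/669 = 0.330344
absolute risk difference = 0.174510
1 / 0.174510 = 5.730 → round up → 6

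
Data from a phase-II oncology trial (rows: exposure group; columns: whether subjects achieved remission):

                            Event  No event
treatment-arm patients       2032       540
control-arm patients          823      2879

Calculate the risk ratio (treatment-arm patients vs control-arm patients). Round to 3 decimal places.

3.554

risk, treatment-arm patients = 2032/2572 = 0.7900
risk, control-arm patients = 823/3702 = 0.2223
RR = 0.7900 / 0.2223 = 3.554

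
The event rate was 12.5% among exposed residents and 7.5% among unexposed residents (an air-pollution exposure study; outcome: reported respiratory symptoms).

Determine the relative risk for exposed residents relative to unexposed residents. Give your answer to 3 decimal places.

RR = 0.1250 / 0.0750 = 1.667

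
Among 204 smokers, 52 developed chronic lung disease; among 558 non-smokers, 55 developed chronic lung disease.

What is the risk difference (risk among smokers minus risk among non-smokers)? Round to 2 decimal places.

RD ≈ 0.16

risk, smokers = 52/204 = 0.2549
risk, non-smokers = 55/558 = 0.0986
risk difference = 0.2549 − 0.0986 = 0.16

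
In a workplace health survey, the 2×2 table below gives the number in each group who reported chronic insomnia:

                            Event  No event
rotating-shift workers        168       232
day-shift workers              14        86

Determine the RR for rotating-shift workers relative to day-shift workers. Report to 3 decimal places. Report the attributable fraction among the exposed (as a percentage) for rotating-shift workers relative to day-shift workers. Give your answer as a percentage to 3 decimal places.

risk, rotating-shift workers = 168/400 = 0.4200
risk, day-shift workers = 14/100 = 0.1400
RR = 0.4200 / 0.1400 = 3.000
AR% = (0.4200 − 0.1400) / 0.4200 = 0.6667 → 66.667%

RR = 3.000; AR% = 66.667%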